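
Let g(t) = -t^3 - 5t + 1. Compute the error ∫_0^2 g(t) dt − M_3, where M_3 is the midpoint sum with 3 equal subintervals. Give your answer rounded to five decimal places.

Exact integral: ∫_0^2 g(t) dt = -12.
M_3 ≈ -11.7777778.
Error ≈ -12 − (-11.7777778) ≈ -0.22222.

-0.22222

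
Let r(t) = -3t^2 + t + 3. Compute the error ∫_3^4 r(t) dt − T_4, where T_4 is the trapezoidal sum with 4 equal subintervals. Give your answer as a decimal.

0.03125

Exact integral: ∫_3^4 r(t) dt = -30.5.
T_4 = -30.53125.
Error = -30.5 − (-30.53125) = 0.03125.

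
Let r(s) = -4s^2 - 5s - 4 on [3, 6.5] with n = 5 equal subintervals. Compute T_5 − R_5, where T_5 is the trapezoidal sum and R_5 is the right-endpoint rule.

T_5 = -428.435.
R_5 = -481.11.
T_5 − R_5 = 52.675.

52.675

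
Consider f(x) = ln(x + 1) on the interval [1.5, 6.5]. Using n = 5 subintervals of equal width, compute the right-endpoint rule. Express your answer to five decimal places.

8.34829

Δx = (6.5 − 1.5)/5 = 1.
Right endpoints: 2.5, 3.5, 4.5, 5.5, 6.5.
f(2.5) ≈ 1.25276, f(3.5) ≈ 1.50408, f(4.5) ≈ 1.70475, f(5.5) ≈ 1.87180, f(6.5) ≈ 2.01490.
Sum = Δx · [f(2.5) + f(3.5) + f(4.5) + f(5.5) + f(6.5)].
Sum ≈ 8.34829.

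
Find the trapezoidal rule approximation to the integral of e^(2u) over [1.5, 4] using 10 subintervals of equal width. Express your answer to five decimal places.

1511.15090

Δu = (4 − 1.5)/10 = 0.25.
f(1.5) ≈ 20.08554, f(1.75) ≈ 33.11545, f(2) ≈ 54.59815, f(2.25) ≈ 90.01713, f(2.5) ≈ 148.41316, f(2.75) ≈ 244.69193, f(3) ≈ 403.42879, f(3.25) ≈ 665.14163, f(3.5) ≈ 1096.63316, f(3.75) ≈ 1808.04241, f(4) ≈ 2980.95799.
T_10 = (Δu/2)·[f(u_0) + 2f(u_1) + ... + 2f(u_{9}) + f(u_10)].
Sum ≈ 1511.15090.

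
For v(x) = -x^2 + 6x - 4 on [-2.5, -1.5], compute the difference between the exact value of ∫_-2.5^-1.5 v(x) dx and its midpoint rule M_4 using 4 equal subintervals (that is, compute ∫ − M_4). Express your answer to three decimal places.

Exact integral: ∫_-2.5^-1.5 v(x) dx ≈ -20.08333.
M_4 = -20.078125.
Error ≈ -20.08333 − (-20.078125) ≈ -0.005.

-0.005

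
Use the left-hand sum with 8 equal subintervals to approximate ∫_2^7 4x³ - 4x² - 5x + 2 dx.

Δx = (7 − 2)/8 = 0.625.
Left endpoints: 2, 2.625, 3.25, 3.875, 4.5, 5.125, 5.75, 6.375.
f(2) = 8, f(2.625) = 33.6640625, f(3.25) = 80.8125, f(3.875) = 155.3046875, f(4.5) = 263, f(5.125) = 409.7578125, f(5.75) = 601.4375, f(6.375) = 843.8984375.
Sum = Δx · [f(2) + f(2.625) + f(3.25) + ...].
Sum = 1497.421875.

1497.421875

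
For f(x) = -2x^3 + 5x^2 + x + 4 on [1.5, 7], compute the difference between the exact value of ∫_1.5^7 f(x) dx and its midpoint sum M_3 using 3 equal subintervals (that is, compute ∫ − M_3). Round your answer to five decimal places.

Exact integral: ∫_1.5^7 f(x) dx ≈ -586.5520833.
M_3 ≈ -554.9716435.
Error ≈ -586.5520833 − (-554.9716435) ≈ -31.58044.

-31.58044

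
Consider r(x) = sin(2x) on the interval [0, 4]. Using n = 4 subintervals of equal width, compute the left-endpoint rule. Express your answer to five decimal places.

Δx = (4 − 0)/4 = 1.
Left endpoints: 0, 1, 2, 3.
r(0) ≈ 0.00000, r(1) ≈ 0.90930, r(2) ≈ -0.75680, r(3) ≈ -0.27942.
Sum = Δx · [r(0) + r(1) + r(2) + r(3)].
Sum ≈ -0.12692.

-0.12692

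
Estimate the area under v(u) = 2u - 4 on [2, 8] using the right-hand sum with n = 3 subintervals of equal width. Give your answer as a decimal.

48

Δu = (8 − 2)/3 = 2.
Right endpoints: 4, 6, 8.
v(4) = 4, v(6) = 8, v(8) = 12.
Sum = Δu · [v(4) + v(6) + v(8)].
Sum = 48.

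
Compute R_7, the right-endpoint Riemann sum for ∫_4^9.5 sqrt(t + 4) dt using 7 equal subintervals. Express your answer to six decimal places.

Δt = (9.5 − 4)/7 = 11/14.
Right endpoints: 67/14, 39/7, 89/14, 50/7, 111/14, 61/7, 9.5.
f(67/14) ≈ 2.964071, f(39/7) ≈ 3.093773, f(89/14) ≈ 3.218252, f(50/7) ≈ 3.338092, f(111/14) ≈ 3.453776, f(61/7) ≈ 3.565710, f(9.5) ≈ 3.674235.
Sum = Δt · [f(67/14) + f(39/7) + f(89/14) + ...].
Sum ≈ 18.313356.

18.313356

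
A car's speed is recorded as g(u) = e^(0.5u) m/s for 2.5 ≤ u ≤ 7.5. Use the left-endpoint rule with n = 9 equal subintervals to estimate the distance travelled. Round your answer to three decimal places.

67.721

Δu = (7.5 − 2.5)/9 = 5/9.
Left endpoints: 2.5, 55/18, 65/18, 25/6, 85/18, 95/18, 35/6, 115/18, 125/18.
g(2.5) ≈ 3.490, g(55/18) ≈ 4.608, g(65/18) ≈ 6.083, g(25/6) ≈ 8.031, g(85/18) ≈ 10.603, g(95/18) ≈ 13.998, g(35/6) ≈ 18.480, g(115/18) ≈ 24.397, g(125/18) ≈ 32.208.
Sum = Δu · [g(2.5) + g(55/18) + g(65/18) + ...].
Sum ≈ 67.721.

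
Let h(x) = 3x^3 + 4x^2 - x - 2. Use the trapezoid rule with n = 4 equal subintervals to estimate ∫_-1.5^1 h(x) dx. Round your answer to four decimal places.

Δx = (1 − (-1.5))/4 = 0.625.
h(-1.5) = -1.625, h(-0.875) = -37/512, h(-0.25) = -1.546875, h(0.375) = -847/512, h(1) = 4.
T_4 = (Δx/2)·[h(x_0) + 2h(x_1) + 2h(x_2) + 2h(x_3) + h(x_4)].
Sum ≈ -1.3037.

-1.3037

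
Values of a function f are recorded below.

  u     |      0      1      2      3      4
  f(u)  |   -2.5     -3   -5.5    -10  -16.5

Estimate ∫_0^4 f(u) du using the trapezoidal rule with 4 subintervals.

Δu = 1.
T_4 = (1/2)·[(-2.5) + 2·(-3) + 2·(-5.5) + 2·(-10) + (-16.5)] = -28.

-28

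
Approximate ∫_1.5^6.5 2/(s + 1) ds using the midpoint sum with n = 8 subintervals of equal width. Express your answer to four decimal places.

Δs = (6.5 − 1.5)/8 = 0.625.
Midpoints: 1.8125, 2.4375, 3.0625, 3.6875, 4.3125, 4.9375, 5.5625, 6.1875.
f(1.8125) = 32/45, f(2.4375) = 32/55, f(3.0625) = 32/65, f(3.6875) = 32/75, f(4.3125) = 32/85, f(4.9375) = 32/95, f(5.5625) = 32/105, f(6.1875) = 32/115.
Sum = Δs · [f(1.8125) + f(2.4375) + f(3.0625) + ...].
Sum ≈ 2.1926.

2.1926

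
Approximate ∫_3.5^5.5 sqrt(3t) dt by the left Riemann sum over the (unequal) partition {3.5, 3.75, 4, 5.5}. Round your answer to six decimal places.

Subinterval widths: 0.25, 0.25, 1.5.
Left endpoints: 3.5, 3.75, 4.
f(3.5) ≈ 3.240370, f(3.75) ≈ 3.354102, f(4) ≈ 3.464102.
Sum = Σ Δt_i · f(t_i).
Sum ≈ 6.844771.

6.844771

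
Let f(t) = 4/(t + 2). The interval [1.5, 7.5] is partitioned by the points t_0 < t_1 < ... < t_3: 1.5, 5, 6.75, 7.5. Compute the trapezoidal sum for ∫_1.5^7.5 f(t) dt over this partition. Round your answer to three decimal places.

4.229

Subinterval widths: 3.5, 1.75, 0.75.
f(1.5) = 8/7, f(5) = 4/7, f(6.75) = 16/35, f(7.5) = 8/19.
On each subinterval the trapezoid contributes (Δt_i/2)·[f(t_{i-1}) + f(t_i)].
Sum ≈ 4.229.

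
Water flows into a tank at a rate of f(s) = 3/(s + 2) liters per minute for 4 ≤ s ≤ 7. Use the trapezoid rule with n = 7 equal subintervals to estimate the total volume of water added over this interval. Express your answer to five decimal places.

Δs = (7 − 4)/7 = 3/7.
f(4) = 0.5, f(31/7) = 7/15, f(34/7) = 0.4375, f(37/7) = 7/17, f(40/7) = 7/18, f(43/7) = 7/19, f(46/7) = 0.35, f(7) = 1/3.
T_7 = (Δs/2)·[f(s_0) + 2f(s_1) + ... + 2f(s_{6}) + f(s_7)].
Sum ≈ 1.21710.

1.21710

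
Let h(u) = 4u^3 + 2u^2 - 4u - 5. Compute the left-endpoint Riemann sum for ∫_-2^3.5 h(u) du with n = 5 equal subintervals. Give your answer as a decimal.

Δu = (3.5 − (-2))/5 = 1.1.
Left endpoints: -2, -0.9, 0.2, 1.3, 2.4.
h(-2) = -21, h(-0.9) = -2.696, h(0.2) = -5.688, h(1.3) = 1.968, h(2.4) = 52.216.
Sum = Δu · [h(-2) + h(-0.9) + h(0.2) + h(1.3) + h(2.4)].
Sum = 27.28.

27.28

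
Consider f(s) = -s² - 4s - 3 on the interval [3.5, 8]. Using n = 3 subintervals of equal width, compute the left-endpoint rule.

Δs = (8 − 3.5)/3 = 1.5.
Left endpoints: 3.5, 5, 6.5.
f(3.5) = -29.25, f(5) = -48, f(6.5) = -71.25.
Sum = Δs · [f(3.5) + f(5) + f(6.5)].
Sum = -222.75.

-222.75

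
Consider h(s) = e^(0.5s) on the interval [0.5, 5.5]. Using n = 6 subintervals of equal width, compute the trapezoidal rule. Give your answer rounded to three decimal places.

Δs = (5.5 − 0.5)/6 = 5/6.
h(0.5) ≈ 1.284, h(4/3) ≈ 1.948, h(13/6) ≈ 2.955, h(3) ≈ 4.482, h(23/6) ≈ 6.798, h(14/3) ≈ 10.312, h(5.5) ≈ 15.643.
T_6 = (Δs/2)·[h(s_0) + 2h(s_1) + ... + 2h(s_{5}) + h(s_6)].
Sum ≈ 29.131.

29.131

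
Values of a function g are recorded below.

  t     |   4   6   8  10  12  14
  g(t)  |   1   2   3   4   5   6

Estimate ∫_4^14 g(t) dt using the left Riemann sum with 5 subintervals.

Δt = 2.
Sum = 2·[1 + 2 + 3 + 4 + 5] = 30.

30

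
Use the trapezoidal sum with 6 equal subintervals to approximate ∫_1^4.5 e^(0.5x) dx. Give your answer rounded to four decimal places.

15.7890

Δx = (4.5 − 1)/6 = 7/12.
f(1) ≈ 1.6487, f(19/12) ≈ 2.2071, f(13/6) ≈ 2.9545, f(2.75) ≈ 3.9551, f(10/3) ≈ 5.2945, f(47/12) ≈ 7.0875, f(4.5) ≈ 9.4877.
T_6 = (Δx/2)·[f(x_0) + 2f(x_1) + ... + 2f(x_{5}) + f(x_6)].
Sum ≈ 15.7890.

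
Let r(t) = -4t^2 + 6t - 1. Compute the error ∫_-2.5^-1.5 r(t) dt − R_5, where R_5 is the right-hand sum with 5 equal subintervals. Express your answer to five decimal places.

Exact integral: ∫_-2.5^-1.5 r(t) dt ≈ -29.3333333.
R_5 = -27.16.
Error ≈ -29.3333333 − (-27.16) ≈ -2.17333.

-2.17333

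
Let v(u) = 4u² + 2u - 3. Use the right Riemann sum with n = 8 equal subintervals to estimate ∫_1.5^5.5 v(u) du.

264

Δu = (5.5 − 1.5)/8 = 0.5.
Right endpoints: 2, 2.5, 3, 3.5, 4, 4.5, 5, 5.5.
v(2) = 17, v(2.5) = 27, v(3) = 39, v(3.5) = 53, v(4) = 69, v(4.5) = 87, v(5) = 107, v(5.5) = 129.
Sum = Δu · [v(2) + v(2.5) + v(3) + ...].
Sum = 264.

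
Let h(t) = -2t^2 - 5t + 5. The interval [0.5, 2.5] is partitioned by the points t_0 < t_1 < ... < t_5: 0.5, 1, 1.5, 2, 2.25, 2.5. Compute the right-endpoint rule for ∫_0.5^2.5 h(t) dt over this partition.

-20.09375

Subinterval widths: 0.5, 0.5, 0.5, 0.25, 0.25.
Right endpoints: 1, 1.5, 2, 2.25, 2.5.
h(1) = -2, h(1.5) = -7, h(2) = -13, h(2.25) = -16.375, h(2.5) = -20.
Sum = Σ Δt_i · h(t_i).
Sum = -20.09375.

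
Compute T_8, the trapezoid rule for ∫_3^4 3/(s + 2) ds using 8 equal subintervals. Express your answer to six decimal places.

0.547012

Δs = (4 − 3)/8 = 0.125.
f(3) = 0.6, f(3.125) = 24/41, f(3.25) = 4/7, f(3.375) = 24/43, f(3.5) = 6/11, f(3.625) = 8/15, f(3.75) = 12/23, f(3.875) = 24/47, f(4) = 0.5.
T_8 = (Δs/2)·[f(s_0) + 2f(s_1) + ... + 2f(s_{7}) + f(s_8)].
Sum ≈ 0.547012.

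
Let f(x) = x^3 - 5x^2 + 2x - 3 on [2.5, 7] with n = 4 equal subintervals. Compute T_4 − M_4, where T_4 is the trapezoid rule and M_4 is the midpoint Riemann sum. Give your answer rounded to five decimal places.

13.17041

T_4 ≈ 82.8896484.
M_4 ≈ 69.7192383.
T_4 − M_4 ≈ 13.17041.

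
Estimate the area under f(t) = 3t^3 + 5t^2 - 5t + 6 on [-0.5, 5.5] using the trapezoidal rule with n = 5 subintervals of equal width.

Δt = (5.5 − (-0.5))/5 = 1.2.
f(-0.5) = 9.375, f(0.7) = 5.979, f(1.9) = 35.127, f(3.1) = 127.923, f(4.3) = 315.471, f(5.5) = 628.875.
T_5 = (Δt/2)·[f(t_0) + 2f(t_1) + ... + 2f(t_{4}) + f(t_5)].
Sum = 964.35.

964.35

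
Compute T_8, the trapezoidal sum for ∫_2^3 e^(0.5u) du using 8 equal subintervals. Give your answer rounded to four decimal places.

3.5280

Δu = (3 − 2)/8 = 0.125.
f(2) ≈ 2.7183, f(2.125) ≈ 2.8936, f(2.25) ≈ 3.0802, f(2.375) ≈ 3.2789, f(2.5) ≈ 3.4903, f(2.625) ≈ 3.7155, f(2.75) ≈ 3.9551, f(2.875) ≈ 4.2102, f(3) ≈ 4.4817.
T_8 = (Δu/2)·[f(u_0) + 2f(u_1) + ... + 2f(u_{7}) + f(u_8)].
Sum ≈ 3.5280.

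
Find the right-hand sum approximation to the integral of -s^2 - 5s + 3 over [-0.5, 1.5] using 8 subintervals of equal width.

Δs = (1.5 − (-0.5))/8 = 0.25.
Right endpoints: -0.25, 0, 0.25, 0.5, 0.75, 1, 1.25, 1.5.
f(-0.25) = 4.1875, f(0) = 3, f(0.25) = 1.6875, f(0.5) = 0.25, f(0.75) = -1.3125, f(1) = -3, f(1.25) = -4.8125, f(1.5) = -6.75.
Sum = Δs · [f(-0.25) + f(0) + f(0.25) + ...].
Sum = -1.6875.

-1.6875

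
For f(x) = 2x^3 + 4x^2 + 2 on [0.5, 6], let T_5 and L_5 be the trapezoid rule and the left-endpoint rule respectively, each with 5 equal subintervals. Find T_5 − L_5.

316.1125

T_5 = 972.8675.
L_5 = 656.755.
T_5 − L_5 = 316.1125.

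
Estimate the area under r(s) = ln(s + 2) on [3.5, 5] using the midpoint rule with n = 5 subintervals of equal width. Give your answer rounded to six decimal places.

Δs = (5 − 3.5)/5 = 0.3.
Midpoints: 3.65, 3.95, 4.25, 4.55, 4.85.
r(3.65) ≈ 1.731656, r(3.95) ≈ 1.783391, r(4.25) ≈ 1.832581, r(4.55) ≈ 1.879465, r(4.85) ≈ 1.924249.
Sum = Δs · [r(3.65) + r(3.95) + r(4.25) + r(4.55) + r(4.85)].
Sum ≈ 2.745403.

2.745403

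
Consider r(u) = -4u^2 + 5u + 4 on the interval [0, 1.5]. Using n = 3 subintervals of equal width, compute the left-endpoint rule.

7.25

Δu = (1.5 − 0)/3 = 0.5.
Left endpoints: 0, 0.5, 1.
r(0) = 4, r(0.5) = 5.5, r(1) = 5.
Sum = Δu · [r(0) + r(0.5) + r(1)].
Sum = 7.25.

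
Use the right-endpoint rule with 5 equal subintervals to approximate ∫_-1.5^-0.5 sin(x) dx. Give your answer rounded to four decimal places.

Δx = (-0.5 − (-1.5))/5 = 0.2.
Right endpoints: -1.3, -1.1, -0.9, -0.7, -0.5.
f(-1.3) ≈ -0.9636, f(-1.1) ≈ -0.8912, f(-0.9) ≈ -0.7833, f(-0.7) ≈ -0.6442, f(-0.5) ≈ -0.4794.
Sum = Δx · [f(-1.3) + f(-1.1) + f(-0.9) + f(-0.7) + f(-0.5)].
Sum ≈ -0.7523.

-0.7523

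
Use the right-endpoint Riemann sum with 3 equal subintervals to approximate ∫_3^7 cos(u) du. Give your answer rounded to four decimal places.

Δu = (7 − 3)/3 = 4/3.
Right endpoints: 13/3, 17/3, 7.
f(13/3) ≈ -0.3700, f(17/3) ≈ 0.8159, f(7) ≈ 0.7539.
Sum = Δu · [f(13/3) + f(17/3) + f(7)].
Sum ≈ 1.5997.

1.5997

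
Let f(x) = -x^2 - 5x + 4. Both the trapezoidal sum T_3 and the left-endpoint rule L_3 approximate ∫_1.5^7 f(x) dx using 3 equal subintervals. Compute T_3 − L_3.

T_3 ≈ -211.1643519.
L_3 ≈ -143.1018519.
T_3 − L_3 = -68.0625.

-68.0625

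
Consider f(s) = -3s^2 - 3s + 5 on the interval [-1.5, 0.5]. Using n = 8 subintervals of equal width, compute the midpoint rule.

Δs = (0.5 − (-1.5))/8 = 0.25.
Midpoints: -1.375, -1.125, -0.875, -0.625, -0.375, -0.125, 0.125, 0.375.
f(-1.375) = 3.453125, f(-1.125) = 4.578125, f(-0.875) = 5.328125, f(-0.625) = 5.703125, f(-0.375) = 5.703125, f(-0.125) = 5.328125, f(0.125) = 4.578125, f(0.375) = 3.453125.
Sum = Δs · [f(-1.375) + f(-1.125) + f(-0.875) + ...].
Sum = 9.53125.

9.53125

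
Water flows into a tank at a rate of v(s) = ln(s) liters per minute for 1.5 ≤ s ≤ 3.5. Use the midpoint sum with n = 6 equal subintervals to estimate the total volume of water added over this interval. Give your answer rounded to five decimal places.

1.77823

Δs = (3.5 − 1.5)/6 = 1/3.
Midpoints: 5/3, 2, 7/3, 8/3, 3, 10/3.
v(5/3) ≈ 0.51083, v(2) ≈ 0.69315, v(7/3) ≈ 0.84730, v(8/3) ≈ 0.98083, v(3) ≈ 1.09861, v(10/3) ≈ 1.20397.
Sum = Δs · [v(5/3) + v(2) + v(7/3) + ...].
Sum ≈ 1.77823.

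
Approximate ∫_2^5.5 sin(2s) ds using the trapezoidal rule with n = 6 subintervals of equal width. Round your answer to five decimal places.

Δs = (5.5 − 2)/6 = 7/12.
f(2) ≈ -0.75680, f(31/12) ≈ -0.89858, f(19/6) ≈ 0.05013, f(3.75) ≈ 0.93800, f(13/3) ≈ 0.68755, f(59/12) ≈ -0.39728, f(5.5) ≈ -0.99999.
T_6 = (Δs/2)·[f(s_0) + 2f(s_1) + ... + 2f(s_{5}) + f(s_6)].
Sum ≈ -0.29084.

-0.29084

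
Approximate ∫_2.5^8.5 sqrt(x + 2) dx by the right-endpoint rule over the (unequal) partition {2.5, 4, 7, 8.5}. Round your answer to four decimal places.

17.5348

Subinterval widths: 1.5, 3, 1.5.
Right endpoints: 4, 7, 8.5.
f(4) ≈ 2.4495, f(7) ≈ 3.0000, f(8.5) ≈ 3.2404.
Sum = Σ Δx_i · f(x_i).
Sum ≈ 17.5348.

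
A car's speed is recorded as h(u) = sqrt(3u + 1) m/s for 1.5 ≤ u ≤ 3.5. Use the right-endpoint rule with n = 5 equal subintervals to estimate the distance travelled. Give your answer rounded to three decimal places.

Δu = (3.5 − 1.5)/5 = 0.4.
Right endpoints: 1.9, 2.3, 2.7, 3.1, 3.5.
h(1.9) ≈ 2.588, h(2.3) ≈ 2.811, h(2.7) ≈ 3.017, h(3.1) ≈ 3.209, h(3.5) ≈ 3.391.
Sum = Δu · [h(1.9) + h(2.3) + h(2.7) + h(3.1) + h(3.5)].
Sum ≈ 6.007.

6.007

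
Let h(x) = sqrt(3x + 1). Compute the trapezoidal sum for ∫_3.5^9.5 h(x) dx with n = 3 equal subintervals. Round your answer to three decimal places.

26.885

Δx = (9.5 − 3.5)/3 = 2.
h(3.5) ≈ 3.391, h(5.5) ≈ 4.183, h(7.5) ≈ 4.848, h(9.5) ≈ 5.431.
T_3 = (Δx/2)·[h(x_0) + 2h(x_1) + 2h(x_2) + h(x_3)].
Sum ≈ 26.885.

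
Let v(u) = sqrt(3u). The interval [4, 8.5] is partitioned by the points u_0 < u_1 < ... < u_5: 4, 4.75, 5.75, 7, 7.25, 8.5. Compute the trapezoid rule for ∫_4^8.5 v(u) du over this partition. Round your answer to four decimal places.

Subinterval widths: 0.75, 1, 1.25, 0.25, 1.25.
v(4) ≈ 3.4641, v(4.75) ≈ 3.7749, v(5.75) ≈ 4.1533, v(7) ≈ 4.5826, v(7.25) ≈ 4.6637, v(8.5) ≈ 5.0498.
On each subinterval the trapezoid contributes (Δu_i/2)·[v(u_{i-1}) + v(u_i)].
Sum ≈ 19.3654.

19.3654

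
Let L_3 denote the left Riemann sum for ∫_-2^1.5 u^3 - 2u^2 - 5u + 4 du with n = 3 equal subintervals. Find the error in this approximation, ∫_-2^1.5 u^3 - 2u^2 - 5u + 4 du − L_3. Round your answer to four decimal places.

0.6522

Exact integral: ∫_-2^1.5 f(u) du ≈ 8.057292.
L_3 ≈ 7.405093.
Error ≈ 8.057292 − 7.405093 ≈ 0.6522.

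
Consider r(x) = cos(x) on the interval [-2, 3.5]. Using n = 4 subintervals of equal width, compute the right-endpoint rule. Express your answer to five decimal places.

Δx = (3.5 − (-2))/4 = 1.375.
Right endpoints: -0.625, 0.75, 2.125, 3.5.
r(-0.625) ≈ 0.81096, r(0.75) ≈ 0.73169, r(2.125) ≈ -0.52627, r(3.5) ≈ -0.93646.
Sum = Δx · [r(-0.625) + r(0.75) + r(2.125) + r(3.5)].
Sum ≈ 0.10990.

0.10990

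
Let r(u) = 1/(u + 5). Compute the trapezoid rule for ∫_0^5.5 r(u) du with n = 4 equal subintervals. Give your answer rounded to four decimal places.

Δu = (5.5 − 0)/4 = 1.375.
r(0) = 0.2, r(1.375) = 8/51, r(2.75) = 4/31, r(4.125) = 8/73, r(5.5) = 2/21.
T_4 = (Δu/2)·[r(u_0) + 2r(u_1) + 2r(u_2) + 2r(u_3) + r(u_4)].
Sum ≈ 0.7468.

0.7468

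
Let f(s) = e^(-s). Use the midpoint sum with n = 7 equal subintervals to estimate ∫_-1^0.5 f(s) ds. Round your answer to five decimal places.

2.10772

Δs = (0.5 − (-1))/7 = 3/14.
Midpoints: -25/28, -19/28, -13/28, -0.25, -1/28, 5/28, 11/28.
f(-25/28) ≈ 2.44210, f(-19/28) ≈ 1.97106, f(-13/28) ≈ 1.59088, f(-0.25) ≈ 1.28403, f(-1/28) ≈ 1.03636, f(5/28) ≈ 0.83646, f(11/28) ≈ 0.67513.
Sum = Δs · [f(-25/28) + f(-19/28) + f(-13/28) + ...].
Sum ≈ 2.10772.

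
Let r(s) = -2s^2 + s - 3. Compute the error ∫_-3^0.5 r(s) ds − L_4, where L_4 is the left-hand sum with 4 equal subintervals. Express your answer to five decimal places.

10.08073

Exact integral: ∫_-3^0.5 r(s) ds ≈ -32.9583333.
L_4 = -43.0390625.
Error ≈ -32.9583333 − (-43.0390625) ≈ 10.08073.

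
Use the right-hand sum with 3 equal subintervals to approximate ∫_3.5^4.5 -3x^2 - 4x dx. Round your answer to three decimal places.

-68.972

Δx = (4.5 − 3.5)/3 = 1/3.
Right endpoints: 23/6, 25/6, 4.5.
f(23/6) = -713/12, f(25/6) = -68.75, f(4.5) = -78.75.
Sum = Δx · [f(23/6) + f(25/6) + f(4.5)].
Sum ≈ -68.972.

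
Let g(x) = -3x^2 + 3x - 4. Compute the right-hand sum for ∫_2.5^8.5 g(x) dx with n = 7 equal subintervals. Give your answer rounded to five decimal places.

-602.84694

Δx = (8.5 − 2.5)/7 = 6/7.
Right endpoints: 47/14, 59/14, 71/14, 83/14, 95/14, 107/14, 8.5.
g(47/14) = -5437/196, g(59/14) = -8749/196, g(71/14) = -12925/196, g(83/14) = -17965/196, g(95/14) = -23869/196, g(107/14) = -30637/196, g(8.5) = -195.25.
Sum = Δx · [g(47/14) + g(59/14) + g(71/14) + ...].
Sum ≈ -602.84694.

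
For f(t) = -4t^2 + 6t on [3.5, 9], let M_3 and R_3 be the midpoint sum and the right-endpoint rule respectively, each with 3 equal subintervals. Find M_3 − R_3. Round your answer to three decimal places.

240.319

M_3 ≈ -702.42130.
R_3 ≈ -942.74074.
M_3 − R_3 ≈ 240.319.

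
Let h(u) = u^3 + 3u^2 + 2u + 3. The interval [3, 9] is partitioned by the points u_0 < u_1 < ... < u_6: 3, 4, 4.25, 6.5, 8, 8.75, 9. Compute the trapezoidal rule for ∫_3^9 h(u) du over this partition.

2466.57421875

Subinterval widths: 1, 0.25, 2.25, 1.5, 0.75, 0.25.
h(3) = 63, h(4) = 123, h(4.25) = 142.453125, h(6.5) = 417.375, h(8) = 723, h(8.75) = 920.109375, h(9) = 993.
On each subinterval the trapezoid contributes (Δu_i/2)·[h(u_{i-1}) + h(u_i)].
Sum = 2466.57421875.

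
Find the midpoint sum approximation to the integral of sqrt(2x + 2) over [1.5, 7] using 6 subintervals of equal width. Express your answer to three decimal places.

Δx = (7 − 1.5)/6 = 11/12.
Midpoints: 47/24, 2.875, 91/24, 113/24, 5.625, 157/24.
f(47/24) ≈ 2.432, f(2.875) ≈ 2.784, f(91/24) ≈ 3.096, f(113/24) ≈ 3.379, f(5.625) ≈ 3.640, f(157/24) ≈ 3.884.
Sum = Δx · [f(47/24) + f(2.875) + f(91/24) + ...].
Sum ≈ 17.613.

17.613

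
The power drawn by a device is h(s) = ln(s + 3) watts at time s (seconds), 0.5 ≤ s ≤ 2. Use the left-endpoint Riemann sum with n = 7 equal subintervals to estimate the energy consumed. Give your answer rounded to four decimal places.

Δs = (2 − 0.5)/7 = 3/14.
Left endpoints: 0.5, 5/7, 13/14, 8/7, 19/14, 11/7, 25/14.
h(0.5) ≈ 1.2528, h(5/7) ≈ 1.3122, h(13/14) ≈ 1.3683, h(8/7) ≈ 1.4214, h(19/14) ≈ 1.4718, h(11/7) ≈ 1.5198, h(25/14) ≈ 1.5656.
Sum = Δs · [h(0.5) + h(5/7) + h(13/14) + ...].
Sum ≈ 2.1240.

2.1240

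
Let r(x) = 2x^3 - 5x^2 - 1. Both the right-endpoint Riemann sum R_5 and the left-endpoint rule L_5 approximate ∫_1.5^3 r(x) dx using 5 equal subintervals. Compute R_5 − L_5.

4.05

R_5 = -0.69.
L_5 = -4.74.
R_5 − L_5 = 4.05.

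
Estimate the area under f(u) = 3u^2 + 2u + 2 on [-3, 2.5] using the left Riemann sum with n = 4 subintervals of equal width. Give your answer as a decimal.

Δu = (2.5 − (-3))/4 = 1.375.
Left endpoints: -3, -1.625, -0.25, 1.125.
f(-3) = 23, f(-1.625) = 6.671875, f(-0.25) = 1.6875, f(1.125) = 8.046875.
Sum = Δu · [f(-3) + f(-1.625) + f(-0.25) + f(1.125)].
Sum = 54.18359375.

54.18359375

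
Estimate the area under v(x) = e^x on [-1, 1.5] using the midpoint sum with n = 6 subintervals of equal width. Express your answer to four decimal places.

Δx = (1.5 − (-1))/6 = 5/12.
Midpoints: -19/24, -0.375, 1/24, 11/24, 0.875, 31/24.
v(-19/24) ≈ 0.4531, v(-0.375) ≈ 0.6873, v(1/24) ≈ 1.0425, v(11/24) ≈ 1.5814, v(0.875) ≈ 2.3989, v(31/24) ≈ 3.6388.
Sum = Δx · [v(-19/24) + v(-0.375) + v(1/24) + ...].
Sum ≈ 4.0842.

4.0842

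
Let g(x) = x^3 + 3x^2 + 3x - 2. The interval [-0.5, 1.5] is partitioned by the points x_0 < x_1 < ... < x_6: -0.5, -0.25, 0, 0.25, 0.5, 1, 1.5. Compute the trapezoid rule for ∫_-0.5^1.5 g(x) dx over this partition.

4.03125

Subinterval widths: 0.25, 0.25, 0.25, 0.25, 0.5, 0.5.
g(-0.5) = -2.875, g(-0.25) = -2.578125, g(0) = -2, g(0.25) = -1.046875, g(0.5) = 0.375, g(1) = 5, g(1.5) = 12.625.
On each subinterval the trapezoid contributes (Δx_i/2)·[g(x_{i-1}) + g(x_i)].
Sum = 4.03125.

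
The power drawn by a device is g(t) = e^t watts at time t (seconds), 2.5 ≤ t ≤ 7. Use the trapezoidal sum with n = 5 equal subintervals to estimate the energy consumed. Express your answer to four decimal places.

1156.6816

Δt = (7 − 2.5)/5 = 0.9.
g(2.5) ≈ 12.1825, g(3.4) ≈ 29.9641, g(4.3) ≈ 73.6998, g(5.2) ≈ 181.2722, g(6.1) ≈ 445.8578, g(7) ≈ 1096.6332.
T_5 = (Δt/2)·[g(t_0) + 2g(t_1) + ... + 2g(t_{4}) + g(t_5)].
Sum ≈ 1156.6816.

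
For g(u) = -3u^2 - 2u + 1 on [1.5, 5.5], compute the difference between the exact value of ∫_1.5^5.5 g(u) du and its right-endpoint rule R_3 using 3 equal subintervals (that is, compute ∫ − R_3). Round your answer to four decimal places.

Exact integral: ∫_1.5^5.5 g(u) du = -187.
R_3 ≈ -251.888889.
Error ≈ -187 − (-251.888889) ≈ 64.8889.

64.8889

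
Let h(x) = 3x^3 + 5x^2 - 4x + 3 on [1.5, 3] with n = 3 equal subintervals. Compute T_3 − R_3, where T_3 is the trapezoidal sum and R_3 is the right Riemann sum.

T_3 = 88.90625.
R_3 = 113.5625.
T_3 − R_3 = -24.65625.

-24.65625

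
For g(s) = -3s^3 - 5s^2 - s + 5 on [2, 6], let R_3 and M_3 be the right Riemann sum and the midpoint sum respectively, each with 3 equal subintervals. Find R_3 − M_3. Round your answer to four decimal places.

-598.2222

R_3 ≈ -1876.592593.
M_3 ≈ -1278.370370.
R_3 − M_3 ≈ -598.2222.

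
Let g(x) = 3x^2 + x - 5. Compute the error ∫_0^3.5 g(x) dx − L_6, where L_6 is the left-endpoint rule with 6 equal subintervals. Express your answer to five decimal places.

11.14410

Exact integral: ∫_0^3.5 g(x) dx = 31.5.
L_6 ≈ 20.3559028.
Error ≈ 31.5 − 20.3559028 ≈ 11.14410.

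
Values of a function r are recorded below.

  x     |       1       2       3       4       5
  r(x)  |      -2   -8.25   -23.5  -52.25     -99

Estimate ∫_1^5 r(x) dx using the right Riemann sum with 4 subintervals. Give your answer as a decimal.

Δx = 1.
Sum = 1·[(-8.25) + (-23.5) + (-52.25) + (-99)] = -183.

-183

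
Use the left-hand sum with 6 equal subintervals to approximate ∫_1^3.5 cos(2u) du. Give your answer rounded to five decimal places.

-0.36253

Δu = (3.5 − 1)/6 = 5/12.
Left endpoints: 1, 17/12, 11/6, 2.25, 8/3, 37/12.
f(1) ≈ -0.41615, f(17/12) ≈ -0.95286, f(11/6) ≈ -0.86529, f(2.25) ≈ -0.21080, f(8/3) ≈ 0.58180, f(37/12) ≈ 0.99322.
Sum = Δu · [f(1) + f(17/12) + f(11/6) + ...].
Sum ≈ -0.36253.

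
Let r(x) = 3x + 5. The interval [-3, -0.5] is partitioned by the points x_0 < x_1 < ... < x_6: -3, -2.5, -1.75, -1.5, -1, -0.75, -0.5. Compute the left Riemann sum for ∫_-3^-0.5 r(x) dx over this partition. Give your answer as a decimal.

Subinterval widths: 0.5, 0.75, 0.25, 0.5, 0.25, 0.25.
Left endpoints: -3, -2.5, -1.75, -1.5, -1, -0.75.
r(-3) = -4, r(-2.5) = -2.5, r(-1.75) = -0.25, r(-1.5) = 0.5, r(-1) = 2, r(-0.75) = 2.75.
Sum = Σ Δx_i · r(x_i).
Sum = -2.5.

-2.5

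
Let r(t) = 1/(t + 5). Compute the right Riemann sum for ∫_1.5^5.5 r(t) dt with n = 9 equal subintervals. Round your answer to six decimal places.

Δt = (5.5 − 1.5)/9 = 4/9.
Right endpoints: 35/18, 43/18, 17/6, 59/18, 67/18, 25/6, 83/18, 91/18, 5.5.
r(35/18) = 0.144, r(43/18) = 18/133, r(17/6) = 6/47, r(59/18) = 18/149, r(67/18) = 18/157, r(25/6) = 6/55, r(83/18) = 18/173, r(91/18) = 18/181, r(5.5) = 2/21.
Sum = Δt · [r(35/18) + r(43/18) + r(17/6) + ...].
Sum ≈ 0.466789.

0.466789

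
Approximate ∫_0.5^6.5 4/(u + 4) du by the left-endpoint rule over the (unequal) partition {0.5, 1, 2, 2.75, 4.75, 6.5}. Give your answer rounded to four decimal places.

Subinterval widths: 0.5, 1, 0.75, 2, 1.75.
Left endpoints: 0.5, 1, 2, 2.75, 4.75.
f(0.5) = 8/9, f(1) = 0.8, f(2) = 2/3, f(2.75) = 16/27, f(4.75) = 16/35.
Sum = Σ Δu_i · f(u_i).
Sum ≈ 3.7296.

3.7296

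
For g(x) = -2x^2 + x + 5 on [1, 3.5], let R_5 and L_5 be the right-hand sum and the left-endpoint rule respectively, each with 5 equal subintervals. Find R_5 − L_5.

-10

R_5 = -15.
L_5 = -5.
R_5 − L_5 = -10.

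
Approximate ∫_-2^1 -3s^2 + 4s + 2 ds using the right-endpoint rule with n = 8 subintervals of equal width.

Δs = (1 − (-2))/8 = 0.375.
Right endpoints: -1.625, -1.25, -0.875, -0.5, -0.125, 0.25, 0.625, 1.
f(-1.625) = -12.421875, f(-1.25) = -7.6875, f(-0.875) = -3.796875, f(-0.5) = -0.75, f(-0.125) = 1.453125, f(0.25) = 2.8125, f(0.625) = 3.328125, f(1) = 3.
Sum = Δs · [f(-1.625) + f(-1.25) + f(-0.875) + ...].
Sum = -5.2734375.

-5.2734375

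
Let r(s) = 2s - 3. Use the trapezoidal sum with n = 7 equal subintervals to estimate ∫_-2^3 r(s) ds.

-10

Δs = (3 − (-2))/7 = 5/7.
r(-2) = -7, r(-9/7) = -39/7, r(-4/7) = -29/7, r(1/7) = -19/7, r(6/7) = -9/7, r(11/7) = 1/7, r(16/7) = 11/7, r(3) = 3.
T_7 = (Δs/2)·[r(s_0) + 2r(s_1) + ... + 2r(s_{6}) + r(s_7)].
Sum = -10.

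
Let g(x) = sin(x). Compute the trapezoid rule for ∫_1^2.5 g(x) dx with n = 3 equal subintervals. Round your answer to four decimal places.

Δx = (2.5 − 1)/3 = 0.5.
g(1) ≈ 0.8415, g(1.5) ≈ 0.9975, g(2) ≈ 0.9093, g(2.5) ≈ 0.5985.
T_3 = (Δx/2)·[g(x_0) + 2g(x_1) + 2g(x_2) + g(x_3)].
Sum ≈ 1.3134.

1.3134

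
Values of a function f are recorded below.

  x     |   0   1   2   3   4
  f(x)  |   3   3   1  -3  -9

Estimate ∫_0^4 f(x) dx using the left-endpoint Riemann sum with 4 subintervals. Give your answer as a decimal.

Δx = 1.
Sum = 1·[3 + 3 + 1 + (-3)] = 4.

4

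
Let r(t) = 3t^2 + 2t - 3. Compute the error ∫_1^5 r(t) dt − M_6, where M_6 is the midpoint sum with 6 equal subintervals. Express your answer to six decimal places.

Exact integral: ∫_1^5 r(t) dt = 136.
M_6 ≈ 135.55555556.
Error ≈ 136 − 135.55555556 ≈ 0.444444.

0.444444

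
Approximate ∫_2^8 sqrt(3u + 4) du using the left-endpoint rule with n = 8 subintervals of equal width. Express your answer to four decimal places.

Δu = (8 − 2)/8 = 0.75.
Left endpoints: 2, 2.75, 3.5, 4.25, 5, 5.75, 6.5, 7.25.
f(2) ≈ 3.1623, f(2.75) ≈ 3.5000, f(3.5) ≈ 3.8079, f(4.25) ≈ 4.0927, f(5) ≈ 4.3589, f(5.75) ≈ 4.6098, f(6.5) ≈ 4.8477, f(7.25) ≈ 5.0744.
Sum = Δu · [f(2) + f(2.75) + f(3.5) + ...].
Sum ≈ 25.0902.

25.0902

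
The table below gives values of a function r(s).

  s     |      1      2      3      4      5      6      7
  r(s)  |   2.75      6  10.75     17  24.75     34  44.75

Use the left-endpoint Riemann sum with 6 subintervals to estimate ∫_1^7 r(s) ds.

95.25

Δs = 1.
Sum = 1·[2.75 + 6 + 10.75 + 17 + 24.75 + 34] = 95.25.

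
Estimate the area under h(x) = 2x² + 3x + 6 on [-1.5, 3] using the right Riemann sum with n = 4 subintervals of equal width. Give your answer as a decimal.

Δx = (3 − (-1.5))/4 = 1.125.
Right endpoints: -0.375, 0.75, 1.875, 3.
h(-0.375) = 5.15625, h(0.75) = 9.375, h(1.875) = 18.65625, h(3) = 33.
Sum = Δx · [h(-0.375) + h(0.75) + h(1.875) + h(3)].
Sum = 74.4609375.

74.4609375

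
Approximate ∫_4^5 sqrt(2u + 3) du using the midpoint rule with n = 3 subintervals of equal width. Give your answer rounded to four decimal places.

Δu = (5 − 4)/3 = 1/3.
Midpoints: 25/6, 4.5, 29/6.
f(25/6) ≈ 3.3665, f(4.5) ≈ 3.4641, f(29/6) ≈ 3.5590.
Sum = Δu · [f(25/6) + f(4.5) + f(29/6)].
Sum ≈ 3.4632.

3.4632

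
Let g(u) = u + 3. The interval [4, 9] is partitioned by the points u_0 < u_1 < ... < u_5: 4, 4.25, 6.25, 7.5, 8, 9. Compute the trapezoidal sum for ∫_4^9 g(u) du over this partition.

Subinterval widths: 0.25, 2, 1.25, 0.5, 1.
g(4) = 7, g(4.25) = 7.25, g(6.25) = 9.25, g(7.5) = 10.5, g(8) = 11, g(9) = 12.
On each subinterval the trapezoid contributes (Δu_i/2)·[g(u_{i-1}) + g(u_i)].
Sum = 47.5.

47.5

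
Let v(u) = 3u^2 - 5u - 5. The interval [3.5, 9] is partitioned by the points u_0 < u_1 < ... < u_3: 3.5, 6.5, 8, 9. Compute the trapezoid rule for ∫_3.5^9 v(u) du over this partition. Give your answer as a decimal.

502.4375

Subinterval widths: 3, 1.5, 1.
v(3.5) = 14.25, v(6.5) = 89.25, v(8) = 147, v(9) = 193.
On each subinterval the trapezoid contributes (Δu_i/2)·[v(u_{i-1}) + v(u_i)].
Sum = 502.4375.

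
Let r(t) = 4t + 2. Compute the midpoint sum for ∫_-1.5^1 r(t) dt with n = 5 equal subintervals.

2.5

Δt = (1 − (-1.5))/5 = 0.5.
Midpoints: -1.25, -0.75, -0.25, 0.25, 0.75.
r(-1.25) = -3, r(-0.75) = -1, r(-0.25) = 1, r(0.25) = 3, r(0.75) = 5.
Sum = Δt · [r(-1.25) + r(-0.75) + r(-0.25) + r(0.25) + r(0.75)].
Sum = 2.5.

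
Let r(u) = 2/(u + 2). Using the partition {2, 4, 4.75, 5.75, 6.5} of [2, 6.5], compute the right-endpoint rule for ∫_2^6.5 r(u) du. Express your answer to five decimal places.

Subinterval widths: 2, 0.75, 1, 0.75.
Right endpoints: 4, 4.75, 5.75, 6.5.
r(4) = 1/3, r(4.75) = 8/27, r(5.75) = 8/31, r(6.5) = 4/17.
Sum = Σ Δu_i · r(u_i).
Sum ≈ 1.32342.

1.32342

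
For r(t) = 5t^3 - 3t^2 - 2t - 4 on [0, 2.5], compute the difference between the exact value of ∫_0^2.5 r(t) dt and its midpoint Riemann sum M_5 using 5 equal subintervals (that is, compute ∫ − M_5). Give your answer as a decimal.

0.8203125

Exact integral: ∫_0^2.5 r(t) dt = 16.953125.
M_5 = 16.1328125.
Error = 16.953125 − 16.1328125 = 0.8203125.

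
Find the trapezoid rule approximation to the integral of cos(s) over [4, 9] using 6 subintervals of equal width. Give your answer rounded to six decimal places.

1.100479

Δs = (9 − 4)/6 = 5/6.
f(4) ≈ -0.653644, f(29/6) ≈ 0.120650, f(17/3) ≈ 0.815896, f(6.5) ≈ 0.976588, f(22/3) ≈ 0.497443, f(49/6) ≈ -0.307615, f(9) ≈ -0.911130.
T_6 = (Δs/2)·[f(s_0) + 2f(s_1) + ... + 2f(s_{5}) + f(s_6)].
Sum ≈ 1.100479.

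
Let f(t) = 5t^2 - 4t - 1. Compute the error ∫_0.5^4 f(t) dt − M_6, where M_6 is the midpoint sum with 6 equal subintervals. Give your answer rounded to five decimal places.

Exact integral: ∫_0.5^4 f(t) dt ≈ 71.4583333.
M_6 ≈ 70.9620949.
Error ≈ 71.4583333 − 70.9620949 ≈ 0.49624.

0.49624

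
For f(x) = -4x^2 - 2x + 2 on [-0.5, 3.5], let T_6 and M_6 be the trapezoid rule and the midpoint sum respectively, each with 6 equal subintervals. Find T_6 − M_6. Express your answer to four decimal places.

-1.7778

T_6 ≈ -62.518519.
M_6 ≈ -60.740741.
T_6 − M_6 ≈ -1.7778.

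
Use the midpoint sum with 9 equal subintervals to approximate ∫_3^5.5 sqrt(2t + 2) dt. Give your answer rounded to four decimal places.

Δt = (5.5 − 3)/9 = 5/18.
Midpoints: 113/36, 41/12, 133/36, 143/36, 4.25, 163/36, 173/36, 61/12, 193/36.
f(113/36) ≈ 2.8771, f(41/12) ≈ 2.9721, f(133/36) ≈ 3.0641, f(143/36) ≈ 3.1535, f(4.25) ≈ 3.2404, f(163/36) ≈ 3.3250, f(173/36) ≈ 3.4075, f(61/12) ≈ 3.4881, f(193/36) ≈ 3.5668.
Sum = Δt · [f(113/36) + f(41/12) + f(133/36) + ...].
Sum ≈ 8.0818.

8.0818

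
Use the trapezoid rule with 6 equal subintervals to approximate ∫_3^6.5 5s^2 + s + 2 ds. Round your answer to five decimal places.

437.32581

Δs = (6.5 − 3)/6 = 7/12.
f(3) = 50, f(43/12) = 10049/144, f(25/6) = 3347/36, f(4.75) = 119.5625, f(16/3) = 1346/9, f(71/12) = 26345/144, f(6.5) = 219.75.
T_6 = (Δs/2)·[f(s_0) + 2f(s_1) + ... + 2f(s_{5}) + f(s_6)].
Sum ≈ 437.32581.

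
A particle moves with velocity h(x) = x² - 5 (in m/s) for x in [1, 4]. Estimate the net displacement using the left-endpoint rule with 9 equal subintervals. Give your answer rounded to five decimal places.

3.55556

Δx = (4 − 1)/9 = 1/3.
Left endpoints: 1, 4/3, 5/3, 2, 7/3, 8/3, 3, 10/3, 11/3.
h(1) = -4, h(4/3) = -29/9, h(5/3) = -20/9, h(2) = -1, h(7/3) = 4/9, h(8/3) = 19/9, h(3) = 4, h(10/3) = 55/9, h(11/3) = 76/9.
Sum = Δx · [h(1) + h(4/3) + h(5/3) + ...].
Sum ≈ 3.55556.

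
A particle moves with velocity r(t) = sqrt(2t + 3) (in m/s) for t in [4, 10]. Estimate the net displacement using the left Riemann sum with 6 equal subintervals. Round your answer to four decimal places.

23.8597

Δt = (10 − 4)/6 = 1.
Left endpoints: 4, 5, 6, 7, 8, 9.
r(4) ≈ 3.3166, r(5) ≈ 3.6056, r(6) ≈ 3.8730, r(7) ≈ 4.1231, r(8) ≈ 4.3589, r(9) ≈ 4.5826.
Sum = Δt · [r(4) + r(5) + r(6) + ...].
Sum ≈ 23.8597.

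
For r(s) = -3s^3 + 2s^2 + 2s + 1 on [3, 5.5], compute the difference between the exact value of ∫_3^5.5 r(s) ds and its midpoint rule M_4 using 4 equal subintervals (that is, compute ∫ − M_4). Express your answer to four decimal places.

Exact integral: ∫_3^5.5 r(s) ds ≈ -508.880208.
M_4 ≈ -505.930176.
Error ≈ -508.880208 − (-505.930176) ≈ -2.9500.

-2.9500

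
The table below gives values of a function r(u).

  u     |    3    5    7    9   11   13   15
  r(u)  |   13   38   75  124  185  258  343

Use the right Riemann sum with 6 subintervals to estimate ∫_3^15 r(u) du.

2046

Δu = 2.
Sum = 2·[38 + 75 + 124 + 185 + 258 + 343] = 2046.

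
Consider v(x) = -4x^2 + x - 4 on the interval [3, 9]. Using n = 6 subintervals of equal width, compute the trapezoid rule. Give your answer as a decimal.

Δx = (9 − 3)/6 = 1.
v(3) = -37, v(4) = -64, v(5) = -99, v(6) = -142, v(7) = -193, v(8) = -252, v(9) = -319.
T_6 = (Δx/2)·[v(x_0) + 2v(x_1) + ... + 2v(x_{5}) + v(x_6)].
Sum = -928.

-928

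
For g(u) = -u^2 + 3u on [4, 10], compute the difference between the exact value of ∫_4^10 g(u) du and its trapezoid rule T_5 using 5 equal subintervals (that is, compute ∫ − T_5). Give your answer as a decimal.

1.44

Exact integral: ∫_4^10 g(u) du = -186.
T_5 = -187.44.
Error = -186 − (-187.44) = 1.44.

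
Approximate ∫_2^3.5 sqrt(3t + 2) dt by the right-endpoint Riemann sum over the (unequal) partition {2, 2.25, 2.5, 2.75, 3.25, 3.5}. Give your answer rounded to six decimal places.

Subinterval widths: 0.25, 0.25, 0.25, 0.5, 0.25.
Right endpoints: 2.25, 2.5, 2.75, 3.25, 3.5.
f(2.25) ≈ 2.958040, f(2.5) ≈ 3.082207, f(2.75) ≈ 3.201562, f(3.25) ≈ 3.427827, f(3.5) ≈ 3.535534.
Sum = Σ Δt_i · f(t_i).
Sum ≈ 4.908249.

4.908249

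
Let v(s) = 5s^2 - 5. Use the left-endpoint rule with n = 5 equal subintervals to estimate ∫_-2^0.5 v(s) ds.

Δs = (0.5 − (-2))/5 = 0.5.
Left endpoints: -2, -1.5, -1, -0.5, 0.
v(-2) = 15, v(-1.5) = 6.25, v(-1) = 0, v(-0.5) = -3.75, v(0) = -5.
Sum = Δs · [v(-2) + v(-1.5) + v(-1) + v(-0.5) + v(0)].
Sum = 6.25.

6.25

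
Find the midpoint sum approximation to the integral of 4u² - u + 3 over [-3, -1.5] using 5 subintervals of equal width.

Δu = (-1.5 − (-3))/5 = 0.3.
Midpoints: -2.85, -2.55, -2.25, -1.95, -1.65.
f(-2.85) = 38.34, f(-2.55) = 31.56, f(-2.25) = 25.5, f(-1.95) = 20.16, f(-1.65) = 15.54.
Sum = Δu · [f(-2.85) + f(-2.55) + f(-2.25) + f(-1.95) + f(-1.65)].
Sum = 39.33.

39.33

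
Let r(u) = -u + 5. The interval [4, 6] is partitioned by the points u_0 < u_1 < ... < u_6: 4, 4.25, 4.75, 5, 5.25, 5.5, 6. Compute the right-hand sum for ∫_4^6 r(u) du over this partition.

-0.375

Subinterval widths: 0.25, 0.5, 0.25, 0.25, 0.25, 0.5.
Right endpoints: 4.25, 4.75, 5, 5.25, 5.5, 6.
r(4.25) = 0.75, r(4.75) = 0.25, r(5) = 0, r(5.25) = -0.25, r(5.5) = -0.5, r(6) = -1.
Sum = Σ Δu_i · r(u_i).
Sum = -0.375.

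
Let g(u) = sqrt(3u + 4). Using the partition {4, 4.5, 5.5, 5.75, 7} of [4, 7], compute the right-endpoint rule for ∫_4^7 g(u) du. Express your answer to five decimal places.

Subinterval widths: 0.5, 1, 0.25, 1.25.
Right endpoints: 4.5, 5.5, 5.75, 7.
g(4.5) ≈ 4.18330, g(5.5) ≈ 4.52769, g(5.75) ≈ 4.60977, g(7) ≈ 5.00000.
Sum = Σ Δu_i · g(u_i).
Sum ≈ 14.02179.

14.02179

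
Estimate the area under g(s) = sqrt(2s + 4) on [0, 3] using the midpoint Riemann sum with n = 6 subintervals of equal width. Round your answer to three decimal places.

Δs = (3 − 0)/6 = 0.5.
Midpoints: 0.25, 0.75, 1.25, 1.75, 2.25, 2.75.
g(0.25) ≈ 2.121, g(0.75) ≈ 2.345, g(1.25) ≈ 2.550, g(1.75) ≈ 2.739, g(2.25) ≈ 2.915, g(2.75) ≈ 3.082.
Sum = Δs · [g(0.25) + g(0.75) + g(1.25) + ...].
Sum ≈ 7.876.

7.876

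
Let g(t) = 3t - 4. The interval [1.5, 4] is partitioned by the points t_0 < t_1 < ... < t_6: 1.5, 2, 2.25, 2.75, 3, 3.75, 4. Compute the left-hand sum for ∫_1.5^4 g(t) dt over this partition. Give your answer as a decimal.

8.75

Subinterval widths: 0.5, 0.25, 0.5, 0.25, 0.75, 0.25.
Left endpoints: 1.5, 2, 2.25, 2.75, 3, 3.75.
g(1.5) = 0.5, g(2) = 2, g(2.25) = 2.75, g(2.75) = 4.25, g(3) = 5, g(3.75) = 7.25.
Sum = Σ Δt_i · g(t_i).
Sum = 8.75.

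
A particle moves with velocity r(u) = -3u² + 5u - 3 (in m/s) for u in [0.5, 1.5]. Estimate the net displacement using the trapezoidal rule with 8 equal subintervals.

Δu = (1.5 − 0.5)/8 = 0.125.
r(0.5) = -1.25, r(0.625) = -1.046875, r(0.75) = -0.9375, r(0.875) = -0.921875, r(1) = -1, r(1.125) = -1.171875, r(1.25) = -1.4375, r(1.375) = -1.796875, r(1.5) = -2.25.
T_8 = (Δu/2)·[r(u_0) + 2r(u_1) + ... + 2r(u_{7}) + r(u_8)].
Sum = -1.2578125.

-1.2578125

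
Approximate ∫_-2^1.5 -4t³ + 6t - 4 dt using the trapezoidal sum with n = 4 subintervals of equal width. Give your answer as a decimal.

-6.97265625

Δt = (1.5 − (-2))/4 = 0.875.
f(-2) = 16, f(-1.125) = -5.0546875, f(-0.25) = -5.4375, f(0.625) = -1.2265625, f(1.5) = -8.5.
T_4 = (Δt/2)·[f(t_0) + 2f(t_1) + 2f(t_2) + 2f(t_3) + f(t_4)].
Sum = -6.97265625.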